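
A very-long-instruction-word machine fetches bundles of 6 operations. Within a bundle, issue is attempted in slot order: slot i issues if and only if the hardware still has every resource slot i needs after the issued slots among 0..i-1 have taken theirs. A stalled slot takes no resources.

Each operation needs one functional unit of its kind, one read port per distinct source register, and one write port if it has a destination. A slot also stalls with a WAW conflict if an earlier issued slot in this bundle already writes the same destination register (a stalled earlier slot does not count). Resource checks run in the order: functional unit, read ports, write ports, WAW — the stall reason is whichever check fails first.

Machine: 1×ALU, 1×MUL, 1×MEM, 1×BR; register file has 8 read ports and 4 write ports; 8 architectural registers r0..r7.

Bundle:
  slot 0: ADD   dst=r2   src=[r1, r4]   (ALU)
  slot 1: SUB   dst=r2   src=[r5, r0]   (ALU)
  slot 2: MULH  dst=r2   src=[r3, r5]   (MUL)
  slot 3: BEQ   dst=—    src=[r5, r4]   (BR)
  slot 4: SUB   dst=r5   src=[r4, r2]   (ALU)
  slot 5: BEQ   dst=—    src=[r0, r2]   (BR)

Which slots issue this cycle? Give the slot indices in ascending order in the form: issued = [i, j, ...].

issued = [0, 3]

[0] ALU needs rd=2 wr=1: ok; after: ALU=0 MUL=1 MEM=1 BR=1, R=6, W=3
[1] ALU needs rd=2 wr=1: FU; after: ALU=0 MUL=1 MEM=1 BR=1, R=6, W=3
[2] MUL needs rd=2 wr=1: WAW; after: ALU=0 MUL=1 MEM=1 BR=1, R=6, W=3
[3] BR needs rd=2 wr=0: ok; after: ALU=0 MUL=1 MEM=1 BR=0, R=4, W=3
[4] ALU needs rd=2 wr=1: FU; after: ALU=0 MUL=1 MEM=1 BR=0, R=4, W=3
[5] BR needs rd=2 wr=0: FU; after: ALU=0 MUL=1 MEM=1 BR=0, R=4, W=3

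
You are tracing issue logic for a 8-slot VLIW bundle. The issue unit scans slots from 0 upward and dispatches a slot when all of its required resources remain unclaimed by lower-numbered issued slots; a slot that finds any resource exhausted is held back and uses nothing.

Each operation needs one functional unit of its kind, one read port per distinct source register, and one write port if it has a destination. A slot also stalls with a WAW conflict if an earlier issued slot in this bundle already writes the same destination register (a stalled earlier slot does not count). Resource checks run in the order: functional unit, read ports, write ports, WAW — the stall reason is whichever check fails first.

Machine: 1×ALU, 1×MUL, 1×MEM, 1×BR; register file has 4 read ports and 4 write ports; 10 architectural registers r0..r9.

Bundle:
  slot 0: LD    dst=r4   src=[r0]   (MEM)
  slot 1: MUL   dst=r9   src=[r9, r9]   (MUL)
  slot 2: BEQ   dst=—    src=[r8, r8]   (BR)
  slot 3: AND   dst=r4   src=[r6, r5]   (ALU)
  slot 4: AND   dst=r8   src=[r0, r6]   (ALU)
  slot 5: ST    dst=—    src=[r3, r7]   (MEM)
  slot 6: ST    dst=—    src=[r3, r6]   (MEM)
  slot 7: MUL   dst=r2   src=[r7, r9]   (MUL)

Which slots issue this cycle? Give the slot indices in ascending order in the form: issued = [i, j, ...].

  0. MEM→r4 ⇒ go  {1A/1Mu/0Ld/1B | 3r 3w}
  1. MUL→r9 ⇒ go  {1A/0Mu/0Ld/1B | 2r 2w}
  2. BR ⇒ go  {1A/0Mu/0Ld/0B | 1r 2w}
  3. ALU→r4 ⇒ no(RD_PORT)  {1A/0Mu/0Ld/0B | 1r 2w}
  4. ALU→r8 ⇒ no(RD_PORT)  {1A/0Mu/0Ld/0B | 1r 2w}
  5. MEM ⇒ no(FU)  {1A/0Mu/0Ld/0B | 1r 2w}
  6. MEM ⇒ no(FU)  {1A/0Mu/0Ld/0B | 1r 2w}
  7. MUL→r2 ⇒ no(FU)  {1A/0Mu/0Ld/0B | 1r 2w}

issued = [0, 1, 2]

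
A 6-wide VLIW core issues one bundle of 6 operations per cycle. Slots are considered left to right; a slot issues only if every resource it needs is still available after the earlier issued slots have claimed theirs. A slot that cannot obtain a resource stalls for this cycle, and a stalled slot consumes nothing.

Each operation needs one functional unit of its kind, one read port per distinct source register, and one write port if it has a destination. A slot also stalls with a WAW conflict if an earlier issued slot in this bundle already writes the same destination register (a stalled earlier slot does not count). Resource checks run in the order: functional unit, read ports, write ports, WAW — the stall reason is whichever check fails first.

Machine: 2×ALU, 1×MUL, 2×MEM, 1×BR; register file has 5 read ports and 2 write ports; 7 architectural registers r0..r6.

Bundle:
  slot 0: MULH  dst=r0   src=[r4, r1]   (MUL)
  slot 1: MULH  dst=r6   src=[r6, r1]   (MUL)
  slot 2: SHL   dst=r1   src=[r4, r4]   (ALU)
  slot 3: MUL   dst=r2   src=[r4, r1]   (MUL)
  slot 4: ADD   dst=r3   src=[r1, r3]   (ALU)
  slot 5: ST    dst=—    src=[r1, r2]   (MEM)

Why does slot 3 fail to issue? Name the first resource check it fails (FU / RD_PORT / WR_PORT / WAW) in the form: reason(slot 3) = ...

reason(slot 3) = FU

  0. MUL→r0 ⇒ go  {2A/0Mu/2Ld/1B | 3r 1w}
  1. MUL→r6 ⇒ no(FU)  {2A/0Mu/2Ld/1B | 3r 1w}
  2. ALU→r1 ⇒ go  {1A/0Mu/2Ld/1B | 2r 0w}
  3. MUL→r2 ⇒ no(FU)  {1A/0Mu/2Ld/1B | 2r 0w}
  4. ALU→r3 ⇒ no(WR_PORT)  {1A/0Mu/2Ld/1B | 2r 0w}
  5. MEM ⇒ go  {1A/0Mu/1Ld/1B | 0r 0w}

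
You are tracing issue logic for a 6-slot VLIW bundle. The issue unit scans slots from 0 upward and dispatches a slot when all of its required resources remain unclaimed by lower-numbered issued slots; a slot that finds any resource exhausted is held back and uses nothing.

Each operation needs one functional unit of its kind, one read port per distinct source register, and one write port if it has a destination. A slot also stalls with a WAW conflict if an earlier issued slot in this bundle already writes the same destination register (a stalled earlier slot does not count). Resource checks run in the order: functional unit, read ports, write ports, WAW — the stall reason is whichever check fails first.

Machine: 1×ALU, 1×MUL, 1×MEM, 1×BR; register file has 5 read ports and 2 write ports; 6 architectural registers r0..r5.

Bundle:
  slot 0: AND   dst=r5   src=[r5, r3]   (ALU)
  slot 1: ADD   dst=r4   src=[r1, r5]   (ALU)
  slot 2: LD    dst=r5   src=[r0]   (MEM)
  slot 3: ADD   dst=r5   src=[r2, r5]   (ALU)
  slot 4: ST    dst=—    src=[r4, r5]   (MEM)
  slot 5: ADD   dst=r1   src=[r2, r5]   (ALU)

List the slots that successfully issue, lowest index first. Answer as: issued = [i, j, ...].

slot 0 (ALU): ISSUE — free A0,Mu1,Ld1,B1 rp3 wp1
slot 1 (ALU): stall FU — free A0,Mu1,Ld1,B1 rp3 wp1
slot 2 (MEM): stall WAW — free A0,Mu1,Ld1,B1 rp3 wp1
slot 3 (ALU): stall FU — free A0,Mu1,Ld1,B1 rp3 wp1
slot 4 (MEM): ISSUE — free A0,Mu1,Ld0,B1 rp1 wp1
slot 5 (ALU): stall FU — free A0,Mu1,Ld0,B1 rp1 wp1

issued = [0, 4]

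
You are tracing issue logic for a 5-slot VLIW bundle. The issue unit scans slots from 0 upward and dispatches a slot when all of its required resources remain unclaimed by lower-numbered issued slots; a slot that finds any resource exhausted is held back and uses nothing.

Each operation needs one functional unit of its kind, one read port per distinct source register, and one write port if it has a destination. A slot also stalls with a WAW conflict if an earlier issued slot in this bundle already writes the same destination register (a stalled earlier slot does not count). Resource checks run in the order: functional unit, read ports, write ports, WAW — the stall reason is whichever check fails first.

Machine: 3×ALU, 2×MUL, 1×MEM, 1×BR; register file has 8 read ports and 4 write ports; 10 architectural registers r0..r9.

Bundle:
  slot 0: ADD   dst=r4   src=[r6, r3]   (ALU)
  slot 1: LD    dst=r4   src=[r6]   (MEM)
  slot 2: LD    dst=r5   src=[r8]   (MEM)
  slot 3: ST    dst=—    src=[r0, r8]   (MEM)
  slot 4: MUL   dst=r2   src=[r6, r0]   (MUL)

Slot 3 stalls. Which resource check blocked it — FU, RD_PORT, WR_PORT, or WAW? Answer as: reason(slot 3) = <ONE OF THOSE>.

#0 ALU src=r6,r3 dispatched  <A:2 Mu:2 Ld:1 B:1 rd:6 wr:3>
#1 MEM src=r6 held:WAW  <A:2 Mu:2 Ld:1 B:1 rd:6 wr:3>
#2 MEM src=r8 dispatched  <A:2 Mu:2 Ld:0 B:1 rd:5 wr:2>
#3 MEM src=r0,r8 held:FU  <A:2 Mu:2 Ld:0 B:1 rd:5 wr:2>
#4 MUL src=r6,r0 dispatched  <A:2 Mu:1 Ld:0 B:1 rd:3 wr:1>

reason(slot 3) = FU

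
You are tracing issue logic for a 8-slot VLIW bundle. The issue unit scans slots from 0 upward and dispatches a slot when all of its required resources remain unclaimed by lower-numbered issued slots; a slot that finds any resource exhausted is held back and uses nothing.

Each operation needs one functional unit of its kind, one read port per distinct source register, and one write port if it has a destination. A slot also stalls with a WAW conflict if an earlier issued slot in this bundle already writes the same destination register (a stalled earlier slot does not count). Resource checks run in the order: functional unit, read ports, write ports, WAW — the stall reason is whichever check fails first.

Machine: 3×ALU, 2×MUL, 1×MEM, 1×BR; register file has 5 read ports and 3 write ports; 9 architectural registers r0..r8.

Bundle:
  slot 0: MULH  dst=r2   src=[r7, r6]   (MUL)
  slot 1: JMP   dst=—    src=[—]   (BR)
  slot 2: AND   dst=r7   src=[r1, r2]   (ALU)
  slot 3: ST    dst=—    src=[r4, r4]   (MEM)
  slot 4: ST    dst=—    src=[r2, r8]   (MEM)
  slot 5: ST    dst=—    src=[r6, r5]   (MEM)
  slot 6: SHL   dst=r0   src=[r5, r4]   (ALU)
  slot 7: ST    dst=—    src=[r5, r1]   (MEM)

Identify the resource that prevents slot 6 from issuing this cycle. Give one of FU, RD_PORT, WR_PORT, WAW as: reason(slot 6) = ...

[0] MUL needs rd=2 wr=1: ok; after: ALU=3 MUL=1 MEM=1 BR=1, R=3, W=2
[1] BR needs rd=0 wr=0: ok; after: ALU=3 MUL=1 MEM=1 BR=0, R=3, W=2
[2] ALU needs rd=2 wr=1: ok; after: ALU=2 MUL=1 MEM=1 BR=0, R=1, W=1
[3] MEM needs rd=1 wr=0: ok; after: ALU=2 MUL=1 MEM=0 BR=0, R=0, W=1
[4] MEM needs rd=2 wr=0: FU; after: ALU=2 MUL=1 MEM=0 BR=0, R=0, W=1
[5] MEM needs rd=2 wr=0: FU; after: ALU=2 MUL=1 MEM=0 BR=0, R=0, W=1
[6] ALU needs rd=2 wr=1: RD_PORT; after: ALU=2 MUL=1 MEM=0 BR=0, R=0, W=1
[7] MEM needs rd=2 wr=0: FU; after: ALU=2 MUL=1 MEM=0 BR=0, R=0, W=1

reason(slot 6) = RD_PORT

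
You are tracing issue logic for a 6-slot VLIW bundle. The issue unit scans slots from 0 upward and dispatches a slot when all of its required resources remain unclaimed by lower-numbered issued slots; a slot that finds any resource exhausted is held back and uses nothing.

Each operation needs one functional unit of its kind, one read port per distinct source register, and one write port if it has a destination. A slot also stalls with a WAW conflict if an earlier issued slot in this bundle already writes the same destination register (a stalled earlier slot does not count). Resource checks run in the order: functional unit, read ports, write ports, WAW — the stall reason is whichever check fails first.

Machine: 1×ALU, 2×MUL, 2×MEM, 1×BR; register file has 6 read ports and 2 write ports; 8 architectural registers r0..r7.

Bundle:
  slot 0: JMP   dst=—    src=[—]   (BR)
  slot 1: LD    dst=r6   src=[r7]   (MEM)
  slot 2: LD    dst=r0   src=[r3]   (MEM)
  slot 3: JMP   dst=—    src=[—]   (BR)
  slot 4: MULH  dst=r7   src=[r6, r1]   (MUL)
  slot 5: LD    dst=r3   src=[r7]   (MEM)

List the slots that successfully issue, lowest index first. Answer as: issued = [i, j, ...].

issued = [0, 1, 2]

  0. BR ⇒ go  {1A/2Mu/2Ld/0B | 6r 2w}
  1. MEM→r6 ⇒ go  {1A/2Mu/1Ld/0B | 5r 1w}
  2. MEM→r0 ⇒ go  {1A/2Mu/0Ld/0B | 4r 0w}
  3. BR ⇒ no(FU)  {1A/2Mu/0Ld/0B | 4r 0w}
  4. MUL→r7 ⇒ no(WR_PORT)  {1A/2Mu/0Ld/0B | 4r 0w}
  5. MEM→r3 ⇒ no(FU)  {1A/2Mu/0Ld/0B | 4r 0w}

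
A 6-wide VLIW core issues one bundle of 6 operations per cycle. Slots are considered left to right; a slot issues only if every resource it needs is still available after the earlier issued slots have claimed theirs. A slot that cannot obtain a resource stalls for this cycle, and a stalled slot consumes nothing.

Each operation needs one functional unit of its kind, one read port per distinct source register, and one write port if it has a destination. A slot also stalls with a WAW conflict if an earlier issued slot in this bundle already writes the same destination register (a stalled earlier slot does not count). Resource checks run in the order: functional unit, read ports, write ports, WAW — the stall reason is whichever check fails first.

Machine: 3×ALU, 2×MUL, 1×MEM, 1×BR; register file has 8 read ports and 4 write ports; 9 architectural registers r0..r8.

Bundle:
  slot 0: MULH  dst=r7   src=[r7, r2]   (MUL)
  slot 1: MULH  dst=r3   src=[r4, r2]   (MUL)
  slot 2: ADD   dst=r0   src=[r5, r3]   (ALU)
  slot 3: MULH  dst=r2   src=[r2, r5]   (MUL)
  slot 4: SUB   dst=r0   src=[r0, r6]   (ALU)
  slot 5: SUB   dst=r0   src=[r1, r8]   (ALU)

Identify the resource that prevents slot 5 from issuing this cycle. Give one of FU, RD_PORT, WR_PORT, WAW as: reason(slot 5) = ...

#0 MUL src=r7,r2 dispatched  <A:3 Mu:1 Ld:1 B:1 rd:6 wr:3>
#1 MUL src=r4,r2 dispatched  <A:3 Mu:0 Ld:1 B:1 rd:4 wr:2>
#2 ALU src=r5,r3 dispatched  <A:2 Mu:0 Ld:1 B:1 rd:2 wr:1>
#3 MUL src=r2,r5 held:FU  <A:2 Mu:0 Ld:1 B:1 rd:2 wr:1>
#4 ALU src=r0,r6 held:WAW  <A:2 Mu:0 Ld:1 B:1 rd:2 wr:1>
#5 ALU src=r1,r8 held:WAW  <A:2 Mu:0 Ld:1 B:1 rd:2 wr:1>

reason(slot 5) = WAW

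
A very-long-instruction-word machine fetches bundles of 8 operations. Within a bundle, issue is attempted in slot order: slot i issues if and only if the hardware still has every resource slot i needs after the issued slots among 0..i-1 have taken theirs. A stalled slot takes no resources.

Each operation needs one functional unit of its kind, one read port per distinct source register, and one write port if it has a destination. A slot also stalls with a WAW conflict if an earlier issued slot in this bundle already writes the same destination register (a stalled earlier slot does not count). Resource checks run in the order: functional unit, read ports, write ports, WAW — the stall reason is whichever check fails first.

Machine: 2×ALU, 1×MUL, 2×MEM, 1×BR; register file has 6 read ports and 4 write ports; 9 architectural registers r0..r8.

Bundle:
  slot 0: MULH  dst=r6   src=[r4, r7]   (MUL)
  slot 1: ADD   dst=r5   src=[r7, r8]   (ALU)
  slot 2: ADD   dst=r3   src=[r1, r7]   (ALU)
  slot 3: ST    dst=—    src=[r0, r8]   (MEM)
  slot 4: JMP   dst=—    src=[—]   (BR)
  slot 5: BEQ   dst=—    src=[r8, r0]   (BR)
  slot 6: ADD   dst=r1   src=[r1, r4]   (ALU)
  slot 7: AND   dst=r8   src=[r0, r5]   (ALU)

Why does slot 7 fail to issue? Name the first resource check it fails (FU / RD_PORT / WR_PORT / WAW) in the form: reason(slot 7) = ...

reason(slot 7) = FU

  0. MUL→r6 ⇒ go  {2A/0Mu/2Ld/1B | 4r 3w}
  1. ALU→r5 ⇒ go  {1A/0Mu/2Ld/1B | 2r 2w}
  2. ALU→r3 ⇒ go  {0A/0Mu/2Ld/1B | 0r 1w}
  3. MEM ⇒ no(RD_PORT)  {0A/0Mu/2Ld/1B | 0r 1w}
  4. BR ⇒ go  {0A/0Mu/2Ld/0B | 0r 1w}
  5. BR ⇒ no(FU)  {0A/0Mu/2Ld/0B | 0r 1w}
  6. ALU→r1 ⇒ no(FU)  {0A/0Mu/2Ld/0B | 0r 1w}
  7. ALU→r8 ⇒ no(FU)  {0A/0Mu/2Ld/0B | 0r 1w}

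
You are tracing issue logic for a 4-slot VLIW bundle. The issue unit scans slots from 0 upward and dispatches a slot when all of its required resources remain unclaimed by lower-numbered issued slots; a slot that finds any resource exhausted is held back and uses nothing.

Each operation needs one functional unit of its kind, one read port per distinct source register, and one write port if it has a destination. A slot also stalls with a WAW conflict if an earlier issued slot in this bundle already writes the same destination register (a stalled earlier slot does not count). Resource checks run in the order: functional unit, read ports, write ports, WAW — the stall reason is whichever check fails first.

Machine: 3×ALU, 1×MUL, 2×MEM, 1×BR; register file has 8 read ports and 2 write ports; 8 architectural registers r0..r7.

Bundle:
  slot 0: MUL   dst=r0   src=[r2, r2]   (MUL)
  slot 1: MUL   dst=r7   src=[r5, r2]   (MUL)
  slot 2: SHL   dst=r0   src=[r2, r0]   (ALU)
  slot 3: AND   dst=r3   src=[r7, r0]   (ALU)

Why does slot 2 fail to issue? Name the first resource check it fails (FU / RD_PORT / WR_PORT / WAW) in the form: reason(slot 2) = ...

reason(slot 2) = WAW

  0. MUL→r0 ⇒ go  {3A/0Mu/2Ld/1B | 7r 1w}
  1. MUL→r7 ⇒ no(FU)  {3A/0Mu/2Ld/1B | 7r 1w}
  2. ALU→r0 ⇒ no(WAW)  {3A/0Mu/2Ld/1B | 7r 1w}
  3. ALU→r3 ⇒ go  {2A/0Mu/2Ld/1B | 5r 0w}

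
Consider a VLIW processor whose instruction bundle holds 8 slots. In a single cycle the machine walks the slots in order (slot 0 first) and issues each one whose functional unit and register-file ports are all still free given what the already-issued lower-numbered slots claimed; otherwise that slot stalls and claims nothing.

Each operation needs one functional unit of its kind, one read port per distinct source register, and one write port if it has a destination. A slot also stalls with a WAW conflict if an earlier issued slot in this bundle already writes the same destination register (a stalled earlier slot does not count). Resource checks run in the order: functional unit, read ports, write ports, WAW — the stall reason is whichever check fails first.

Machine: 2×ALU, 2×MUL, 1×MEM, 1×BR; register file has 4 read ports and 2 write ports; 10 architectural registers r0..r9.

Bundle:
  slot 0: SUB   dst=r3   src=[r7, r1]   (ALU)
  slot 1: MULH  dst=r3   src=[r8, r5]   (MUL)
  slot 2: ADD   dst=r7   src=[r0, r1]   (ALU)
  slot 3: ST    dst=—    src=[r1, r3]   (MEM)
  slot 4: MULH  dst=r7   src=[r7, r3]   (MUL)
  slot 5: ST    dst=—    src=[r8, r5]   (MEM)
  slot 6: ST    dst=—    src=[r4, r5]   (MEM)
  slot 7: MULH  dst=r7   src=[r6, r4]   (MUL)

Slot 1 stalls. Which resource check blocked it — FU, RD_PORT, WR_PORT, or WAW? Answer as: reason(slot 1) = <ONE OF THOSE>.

reason(slot 1) = WAW

  0. ALU→r3 ⇒ go  {1A/2Mu/1Ld/1B | 2r 1w}
  1. MUL→r3 ⇒ no(WAW)  {1A/2Mu/1Ld/1B | 2r 1w}
  2. ALU→r7 ⇒ go  {0A/2Mu/1Ld/1B | 0r 0w}
  3. MEM ⇒ no(RD_PORT)  {0A/2Mu/1Ld/1B | 0r 0w}
  4. MUL→r7 ⇒ no(RD_PORT)  {0A/2Mu/1Ld/1B | 0r 0w}
  5. MEM ⇒ no(RD_PORT)  {0A/2Mu/1Ld/1B | 0r 0w}
  6. MEM ⇒ no(RD_PORT)  {0A/2Mu/1Ld/1B | 0r 0w}
  7. MUL→r7 ⇒ no(RD_PORT)  {0A/2Mu/1Ld/1B | 0r 0w}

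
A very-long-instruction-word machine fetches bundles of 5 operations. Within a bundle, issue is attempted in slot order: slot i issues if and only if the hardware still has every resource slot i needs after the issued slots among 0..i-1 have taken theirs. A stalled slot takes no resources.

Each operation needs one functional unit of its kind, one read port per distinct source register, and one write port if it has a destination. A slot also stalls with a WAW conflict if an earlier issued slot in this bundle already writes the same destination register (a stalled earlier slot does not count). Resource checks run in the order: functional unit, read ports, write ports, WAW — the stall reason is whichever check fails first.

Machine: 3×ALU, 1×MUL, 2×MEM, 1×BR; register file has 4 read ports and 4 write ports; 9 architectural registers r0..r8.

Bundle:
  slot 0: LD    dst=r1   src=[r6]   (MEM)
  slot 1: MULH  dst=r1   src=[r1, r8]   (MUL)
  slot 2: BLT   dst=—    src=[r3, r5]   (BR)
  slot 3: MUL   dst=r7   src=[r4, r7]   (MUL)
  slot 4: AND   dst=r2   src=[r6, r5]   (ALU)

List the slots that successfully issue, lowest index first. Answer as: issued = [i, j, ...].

  0. MEM→r1 ⇒ go  {3A/1Mu/1Ld/1B | 3r 3w}
  1. MUL→r1 ⇒ no(WAW)  {3A/1Mu/1Ld/1B | 3r 3w}
  2. BR ⇒ go  {3A/1Mu/1Ld/0B | 1r 3w}
  3. MUL→r7 ⇒ no(RD_PORT)  {3A/1Mu/1Ld/0B | 1r 3w}
  4. ALU→r2 ⇒ no(RD_PORT)  {3A/1Mu/1Ld/0B | 1r 3w}

issued = [0, 2]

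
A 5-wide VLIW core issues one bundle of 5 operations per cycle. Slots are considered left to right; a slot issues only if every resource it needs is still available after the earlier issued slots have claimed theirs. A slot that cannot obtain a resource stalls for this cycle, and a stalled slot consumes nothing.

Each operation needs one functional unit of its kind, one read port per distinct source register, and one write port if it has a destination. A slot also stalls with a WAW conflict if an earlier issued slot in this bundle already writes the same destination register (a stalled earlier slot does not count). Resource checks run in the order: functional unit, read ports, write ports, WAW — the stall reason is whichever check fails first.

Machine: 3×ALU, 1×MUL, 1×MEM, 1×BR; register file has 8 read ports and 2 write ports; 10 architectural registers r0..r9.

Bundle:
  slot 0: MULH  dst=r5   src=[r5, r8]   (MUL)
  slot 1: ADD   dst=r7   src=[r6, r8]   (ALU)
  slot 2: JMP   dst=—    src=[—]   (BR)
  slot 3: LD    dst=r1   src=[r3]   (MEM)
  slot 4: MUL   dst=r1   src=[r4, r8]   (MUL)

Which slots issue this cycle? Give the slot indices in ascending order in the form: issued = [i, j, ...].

slot 0 (MUL): ISSUE — free A3,Mu0,Ld1,B1 rp6 wp1
slot 1 (ALU): ISSUE — free A2,Mu0,Ld1,B1 rp4 wp0
slot 2 (BR): ISSUE — free A2,Mu0,Ld1,B0 rp4 wp0
slot 3 (MEM): stall WR_PORT — free A2,Mu0,Ld1,B0 rp4 wp0
slot 4 (MUL): stall FU — free A2,Mu0,Ld1,B0 rp4 wp0

issued = [0, 1, 2]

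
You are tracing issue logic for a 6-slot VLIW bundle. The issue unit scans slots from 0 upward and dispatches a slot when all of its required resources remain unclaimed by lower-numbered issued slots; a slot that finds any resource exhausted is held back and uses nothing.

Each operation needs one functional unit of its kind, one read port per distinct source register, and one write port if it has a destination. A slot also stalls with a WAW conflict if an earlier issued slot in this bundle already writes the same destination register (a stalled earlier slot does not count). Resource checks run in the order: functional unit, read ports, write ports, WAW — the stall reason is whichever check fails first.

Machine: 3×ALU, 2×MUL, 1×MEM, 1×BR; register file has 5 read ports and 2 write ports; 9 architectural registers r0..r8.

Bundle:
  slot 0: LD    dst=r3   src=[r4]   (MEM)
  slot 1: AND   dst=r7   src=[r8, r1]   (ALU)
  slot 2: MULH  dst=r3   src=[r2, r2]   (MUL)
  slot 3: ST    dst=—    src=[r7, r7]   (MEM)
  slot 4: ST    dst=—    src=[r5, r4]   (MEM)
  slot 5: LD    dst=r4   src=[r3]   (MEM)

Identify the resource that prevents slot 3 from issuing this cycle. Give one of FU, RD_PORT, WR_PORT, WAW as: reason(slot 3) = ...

  0. MEM→r3 ⇒ go  {3A/2Mu/0Ld/1B | 4r 1w}
  1. ALU→r7 ⇒ go  {2A/2Mu/0Ld/1B | 2r 0w}
  2. MUL→r3 ⇒ no(WR_PORT)  {2A/2Mu/0Ld/1B | 2r 0w}
  3. MEM ⇒ no(FU)  {2A/2Mu/0Ld/1B | 2r 0w}
  4. MEM ⇒ no(FU)  {2A/2Mu/0Ld/1B | 2r 0w}
  5. MEM→r4 ⇒ no(FU)  {2A/2Mu/0Ld/1B | 2r 0w}

reason(slot 3) = FU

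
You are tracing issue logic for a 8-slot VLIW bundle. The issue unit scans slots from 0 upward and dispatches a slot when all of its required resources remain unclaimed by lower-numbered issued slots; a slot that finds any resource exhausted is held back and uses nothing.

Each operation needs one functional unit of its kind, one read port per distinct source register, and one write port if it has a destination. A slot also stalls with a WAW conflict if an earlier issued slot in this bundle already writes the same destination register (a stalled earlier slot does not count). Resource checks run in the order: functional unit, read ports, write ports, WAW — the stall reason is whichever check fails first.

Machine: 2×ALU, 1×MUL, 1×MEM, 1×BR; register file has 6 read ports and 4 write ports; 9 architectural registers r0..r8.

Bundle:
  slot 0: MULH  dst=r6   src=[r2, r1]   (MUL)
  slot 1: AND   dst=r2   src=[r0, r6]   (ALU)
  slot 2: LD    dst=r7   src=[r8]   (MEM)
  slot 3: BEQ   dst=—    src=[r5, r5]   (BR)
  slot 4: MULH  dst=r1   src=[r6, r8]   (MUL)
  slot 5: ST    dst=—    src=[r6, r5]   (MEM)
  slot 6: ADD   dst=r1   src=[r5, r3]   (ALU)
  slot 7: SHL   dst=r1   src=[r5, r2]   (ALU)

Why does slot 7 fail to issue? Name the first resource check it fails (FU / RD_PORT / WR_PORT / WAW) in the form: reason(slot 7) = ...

reason(slot 7) = RD_PORT

  0. MUL→r6 ⇒ go  {2A/0Mu/1Ld/1B | 4r 3w}
  1. ALU→r2 ⇒ go  {1A/0Mu/1Ld/1B | 2r 2w}
  2. MEM→r7 ⇒ go  {1A/0Mu/0Ld/1B | 1r 1w}
  3. BR ⇒ go  {1A/0Mu/0Ld/0B | 0r 1w}
  4. MUL→r1 ⇒ no(FU)  {1A/0Mu/0Ld/0B | 0r 1w}
  5. MEM ⇒ no(FU)  {1A/0Mu/0Ld/0B | 0r 1w}
  6. ALU→r1 ⇒ no(RD_PORT)  {1A/0Mu/0Ld/0B | 0r 1w}
  7. ALU→r1 ⇒ no(RD_PORT)  {1A/0Mu/0Ld/0B | 0r 1w}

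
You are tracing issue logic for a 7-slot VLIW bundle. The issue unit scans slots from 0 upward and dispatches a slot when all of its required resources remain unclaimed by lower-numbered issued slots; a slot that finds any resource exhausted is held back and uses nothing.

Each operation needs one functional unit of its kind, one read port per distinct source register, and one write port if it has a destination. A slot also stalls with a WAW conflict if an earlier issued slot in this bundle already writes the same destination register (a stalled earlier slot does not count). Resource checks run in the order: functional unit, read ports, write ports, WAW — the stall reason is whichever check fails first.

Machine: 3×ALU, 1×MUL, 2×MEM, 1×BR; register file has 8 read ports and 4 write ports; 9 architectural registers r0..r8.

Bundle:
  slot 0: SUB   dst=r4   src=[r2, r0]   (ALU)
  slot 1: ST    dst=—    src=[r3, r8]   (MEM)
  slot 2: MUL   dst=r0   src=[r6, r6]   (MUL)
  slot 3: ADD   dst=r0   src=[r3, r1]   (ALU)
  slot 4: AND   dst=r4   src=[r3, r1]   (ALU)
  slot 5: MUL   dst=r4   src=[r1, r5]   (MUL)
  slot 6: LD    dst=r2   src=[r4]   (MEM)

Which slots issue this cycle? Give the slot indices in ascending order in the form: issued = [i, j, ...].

#0 ALU src=r2,r0 dispatched  <A:2 Mu:1 Ld:2 B:1 rd:6 wr:3>
#1 MEM src=r3,r8 dispatched  <A:2 Mu:1 Ld:1 B:1 rd:4 wr:3>
#2 MUL src=r6,r6 dispatched  <A:2 Mu:0 Ld:1 B:1 rd:3 wr:2>
#3 ALU src=r3,r1 held:WAW  <A:2 Mu:0 Ld:1 B:1 rd:3 wr:2>
#4 ALU src=r3,r1 held:WAW  <A:2 Mu:0 Ld:1 B:1 rd:3 wr:2>
#5 MUL src=r1,r5 held:FU  <A:2 Mu:0 Ld:1 B:1 rd:3 wr:2>
#6 MEM src=r4 dispatched  <A:2 Mu:0 Ld:0 B:1 rd:2 wr:1>

issued = [0, 1, 2, 6]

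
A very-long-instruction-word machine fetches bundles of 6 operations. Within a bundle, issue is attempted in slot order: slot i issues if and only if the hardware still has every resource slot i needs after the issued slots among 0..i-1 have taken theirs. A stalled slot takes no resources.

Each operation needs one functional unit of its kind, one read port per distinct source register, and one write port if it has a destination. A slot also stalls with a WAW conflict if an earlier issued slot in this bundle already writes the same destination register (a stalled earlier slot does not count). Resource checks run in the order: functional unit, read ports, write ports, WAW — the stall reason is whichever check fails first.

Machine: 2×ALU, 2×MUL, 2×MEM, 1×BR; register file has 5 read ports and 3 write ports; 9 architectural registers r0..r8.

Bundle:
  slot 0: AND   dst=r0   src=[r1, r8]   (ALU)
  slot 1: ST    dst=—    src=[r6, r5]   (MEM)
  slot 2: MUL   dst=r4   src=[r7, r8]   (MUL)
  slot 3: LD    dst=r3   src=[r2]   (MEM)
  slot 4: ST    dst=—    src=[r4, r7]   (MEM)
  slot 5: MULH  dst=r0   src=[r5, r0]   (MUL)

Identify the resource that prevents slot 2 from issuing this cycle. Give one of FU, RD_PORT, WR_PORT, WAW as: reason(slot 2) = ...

slot 0 (ALU): ISSUE — free A1,Mu2,Ld2,B1 rp3 wp2
slot 1 (MEM): ISSUE — free A1,Mu2,Ld1,B1 rp1 wp2
slot 2 (MUL): stall RD_PORT — free A1,Mu2,Ld1,B1 rp1 wp2
slot 3 (MEM): ISSUE — free A1,Mu2,Ld0,B1 rp0 wp1
slot 4 (MEM): stall FU — free A1,Mu2,Ld0,B1 rp0 wp1
slot 5 (MUL): stall RD_PORT — free A1,Mu2,Ld0,B1 rp0 wp1

reason(slot 2) = RD_PORT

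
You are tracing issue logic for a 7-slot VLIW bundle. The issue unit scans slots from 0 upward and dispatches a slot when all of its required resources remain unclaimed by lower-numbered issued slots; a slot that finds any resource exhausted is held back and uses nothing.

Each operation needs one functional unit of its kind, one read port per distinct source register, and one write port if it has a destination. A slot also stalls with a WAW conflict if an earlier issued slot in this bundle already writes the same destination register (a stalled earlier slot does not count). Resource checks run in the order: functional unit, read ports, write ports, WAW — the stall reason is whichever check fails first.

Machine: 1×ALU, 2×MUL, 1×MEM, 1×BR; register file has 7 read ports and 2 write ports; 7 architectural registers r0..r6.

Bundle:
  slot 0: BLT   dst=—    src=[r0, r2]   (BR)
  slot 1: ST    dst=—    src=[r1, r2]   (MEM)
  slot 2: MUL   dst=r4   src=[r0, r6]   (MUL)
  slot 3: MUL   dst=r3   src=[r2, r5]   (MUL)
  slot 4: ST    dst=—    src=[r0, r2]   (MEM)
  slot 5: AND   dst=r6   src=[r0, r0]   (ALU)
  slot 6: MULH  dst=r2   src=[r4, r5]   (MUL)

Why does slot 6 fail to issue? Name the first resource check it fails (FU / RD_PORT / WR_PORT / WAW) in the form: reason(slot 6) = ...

reason(slot 6) = RD_PORT

#0 BR src=r0,r2 dispatched  <A:1 Mu:2 Ld:1 B:0 rd:5 wr:2>
#1 MEM src=r1,r2 dispatched  <A:1 Mu:2 Ld:0 B:0 rd:3 wr:2>
#2 MUL src=r0,r6 dispatched  <A:1 Mu:1 Ld:0 B:0 rd:1 wr:1>
#3 MUL src=r2,r5 held:RD_PORT  <A:1 Mu:1 Ld:0 B:0 rd:1 wr:1>
#4 MEM src=r0,r2 held:FU  <A:1 Mu:1 Ld:0 B:0 rd:1 wr:1>
#5 ALU src=r0,r0 dispatched  <A:0 Mu:1 Ld:0 B:0 rd:0 wr:0>
#6 MUL src=r4,r5 held:RD_PORT  <A:0 Mu:1 Ld:0 B:0 rd:0 wr:0>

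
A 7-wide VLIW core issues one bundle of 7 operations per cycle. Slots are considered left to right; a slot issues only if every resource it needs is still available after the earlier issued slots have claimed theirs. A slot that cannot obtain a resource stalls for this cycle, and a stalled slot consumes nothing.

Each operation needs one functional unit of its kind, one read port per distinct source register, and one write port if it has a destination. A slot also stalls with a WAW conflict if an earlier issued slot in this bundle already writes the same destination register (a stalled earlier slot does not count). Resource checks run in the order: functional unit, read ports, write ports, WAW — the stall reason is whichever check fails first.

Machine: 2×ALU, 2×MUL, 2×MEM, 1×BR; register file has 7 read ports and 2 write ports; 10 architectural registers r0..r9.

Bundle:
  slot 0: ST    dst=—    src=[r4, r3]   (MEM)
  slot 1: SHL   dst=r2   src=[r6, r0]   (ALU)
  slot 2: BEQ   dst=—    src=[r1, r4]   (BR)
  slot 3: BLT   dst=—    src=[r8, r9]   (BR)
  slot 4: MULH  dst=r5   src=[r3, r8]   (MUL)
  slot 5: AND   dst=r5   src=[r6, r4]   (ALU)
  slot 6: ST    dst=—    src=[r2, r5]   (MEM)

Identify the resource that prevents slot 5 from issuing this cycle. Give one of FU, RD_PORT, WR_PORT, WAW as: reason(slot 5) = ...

  0. MEM ⇒ go  {2A/2Mu/1Ld/1B | 5r 2w}
  1. ALU→r2 ⇒ go  {1A/2Mu/1Ld/1B | 3r 1w}
  2. BR ⇒ go  {1A/2Mu/1Ld/0B | 1r 1w}
  3. BR ⇒ no(FU)  {1A/2Mu/1Ld/0B | 1r 1w}
  4. MUL→r5 ⇒ no(RD_PORT)  {1A/2Mu/1Ld/0B | 1r 1w}
  5. ALU→r5 ⇒ no(RD_PORT)  {1A/2Mu/1Ld/0B | 1r 1w}
  6. MEM ⇒ no(RD_PORT)  {1A/2Mu/1Ld/0B | 1r 1w}

reason(slot 5) = RD_PORT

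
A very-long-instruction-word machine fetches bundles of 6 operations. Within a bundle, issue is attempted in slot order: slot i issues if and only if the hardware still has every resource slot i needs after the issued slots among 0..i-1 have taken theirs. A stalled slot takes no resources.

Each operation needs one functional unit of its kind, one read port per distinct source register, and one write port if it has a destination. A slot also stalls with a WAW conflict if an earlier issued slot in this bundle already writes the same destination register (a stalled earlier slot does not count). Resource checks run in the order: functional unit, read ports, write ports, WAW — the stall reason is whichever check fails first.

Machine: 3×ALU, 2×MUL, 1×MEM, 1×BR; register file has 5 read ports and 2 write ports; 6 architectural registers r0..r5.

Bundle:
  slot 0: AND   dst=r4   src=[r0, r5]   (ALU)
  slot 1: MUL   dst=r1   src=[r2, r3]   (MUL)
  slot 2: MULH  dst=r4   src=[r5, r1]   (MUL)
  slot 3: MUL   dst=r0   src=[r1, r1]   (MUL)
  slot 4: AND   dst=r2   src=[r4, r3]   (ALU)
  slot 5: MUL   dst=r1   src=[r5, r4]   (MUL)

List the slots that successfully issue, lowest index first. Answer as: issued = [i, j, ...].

#0 ALU src=r0,r5 dispatched  <A:2 Mu:2 Ld:1 B:1 rd:3 wr:1>
#1 MUL src=r2,r3 dispatched  <A:2 Mu:1 Ld:1 B:1 rd:1 wr:0>
#2 MUL src=r5,r1 held:RD_PORT  <A:2 Mu:1 Ld:1 B:1 rd:1 wr:0>
#3 MUL src=r1,r1 held:WR_PORT  <A:2 Mu:1 Ld:1 B:1 rd:1 wr:0>
#4 ALU src=r4,r3 held:RD_PORT  <A:2 Mu:1 Ld:1 B:1 rd:1 wr:0>
#5 MUL src=r5,r4 held:RD_PORT  <A:2 Mu:1 Ld:1 B:1 rd:1 wr:0>

issued = [0, 1]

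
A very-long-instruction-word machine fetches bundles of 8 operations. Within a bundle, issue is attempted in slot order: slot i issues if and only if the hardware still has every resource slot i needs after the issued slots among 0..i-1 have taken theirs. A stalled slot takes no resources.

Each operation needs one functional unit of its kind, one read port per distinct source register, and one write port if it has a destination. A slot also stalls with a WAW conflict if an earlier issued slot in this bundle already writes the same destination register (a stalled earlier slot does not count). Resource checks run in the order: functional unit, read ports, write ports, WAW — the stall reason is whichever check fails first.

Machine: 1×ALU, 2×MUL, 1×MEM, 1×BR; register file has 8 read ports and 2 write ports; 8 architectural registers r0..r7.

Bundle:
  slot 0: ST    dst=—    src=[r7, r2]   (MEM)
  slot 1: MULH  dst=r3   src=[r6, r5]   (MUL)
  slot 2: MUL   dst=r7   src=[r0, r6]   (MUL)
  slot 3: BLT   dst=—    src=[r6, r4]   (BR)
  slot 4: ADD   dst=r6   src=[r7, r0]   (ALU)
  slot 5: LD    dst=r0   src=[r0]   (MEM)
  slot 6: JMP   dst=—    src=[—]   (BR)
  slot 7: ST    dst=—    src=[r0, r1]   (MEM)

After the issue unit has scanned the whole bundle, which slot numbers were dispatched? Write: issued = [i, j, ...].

issued = [0, 1, 2, 3]

#0 MEM src=r7,r2 dispatched  <A:1 Mu:2 Ld:0 B:1 rd:6 wr:2>
#1 MUL src=r6,r5 dispatched  <A:1 Mu:1 Ld:0 B:1 rd:4 wr:1>
#2 MUL src=r0,r6 dispatched  <A:1 Mu:0 Ld:0 B:1 rd:2 wr:0>
#3 BR src=r6,r4 dispatched  <A:1 Mu:0 Ld:0 B:0 rd:0 wr:0>
#4 ALU src=r7,r0 held:RD_PORT  <A:1 Mu:0 Ld:0 B:0 rd:0 wr:0>
#5 MEM src=r0 held:FU  <A:1 Mu:0 Ld:0 B:0 rd:0 wr:0>
#6 BR src=- held:FU  <A:1 Mu:0 Ld:0 B:0 rd:0 wr:0>
#7 MEM src=r0,r1 held:FU  <A:1 Mu:0 Ld:0 B:0 rd:0 wr:0>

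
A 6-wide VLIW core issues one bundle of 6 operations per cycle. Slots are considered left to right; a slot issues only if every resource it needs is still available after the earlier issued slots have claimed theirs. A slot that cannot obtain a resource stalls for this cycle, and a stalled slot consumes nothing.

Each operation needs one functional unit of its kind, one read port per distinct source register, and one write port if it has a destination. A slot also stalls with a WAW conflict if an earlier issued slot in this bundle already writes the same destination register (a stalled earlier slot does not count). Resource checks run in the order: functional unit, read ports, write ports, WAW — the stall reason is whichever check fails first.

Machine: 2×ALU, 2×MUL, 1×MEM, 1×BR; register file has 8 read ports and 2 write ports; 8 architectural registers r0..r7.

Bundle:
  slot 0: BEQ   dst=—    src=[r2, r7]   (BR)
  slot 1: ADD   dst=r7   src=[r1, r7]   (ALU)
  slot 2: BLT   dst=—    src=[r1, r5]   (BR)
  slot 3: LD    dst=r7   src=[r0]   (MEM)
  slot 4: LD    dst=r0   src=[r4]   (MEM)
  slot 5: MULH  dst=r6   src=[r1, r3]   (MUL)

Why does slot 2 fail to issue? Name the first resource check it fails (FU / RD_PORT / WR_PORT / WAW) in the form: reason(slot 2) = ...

slot 0 (BR): ISSUE — free A2,Mu2,Ld1,B0 rp6 wp2
slot 1 (ALU): ISSUE — free A1,Mu2,Ld1,B0 rp4 wp1
slot 2 (BR): stall FU — free A1,Mu2,Ld1,B0 rp4 wp1
slot 3 (MEM): stall WAW — free A1,Mu2,Ld1,B0 rp4 wp1
slot 4 (MEM): ISSUE — free A1,Mu2,Ld0,B0 rp3 wp0
slot 5 (MUL): stall WR_PORT — free A1,Mu2,Ld0,B0 rp3 wp0

reason(slot 2) = FU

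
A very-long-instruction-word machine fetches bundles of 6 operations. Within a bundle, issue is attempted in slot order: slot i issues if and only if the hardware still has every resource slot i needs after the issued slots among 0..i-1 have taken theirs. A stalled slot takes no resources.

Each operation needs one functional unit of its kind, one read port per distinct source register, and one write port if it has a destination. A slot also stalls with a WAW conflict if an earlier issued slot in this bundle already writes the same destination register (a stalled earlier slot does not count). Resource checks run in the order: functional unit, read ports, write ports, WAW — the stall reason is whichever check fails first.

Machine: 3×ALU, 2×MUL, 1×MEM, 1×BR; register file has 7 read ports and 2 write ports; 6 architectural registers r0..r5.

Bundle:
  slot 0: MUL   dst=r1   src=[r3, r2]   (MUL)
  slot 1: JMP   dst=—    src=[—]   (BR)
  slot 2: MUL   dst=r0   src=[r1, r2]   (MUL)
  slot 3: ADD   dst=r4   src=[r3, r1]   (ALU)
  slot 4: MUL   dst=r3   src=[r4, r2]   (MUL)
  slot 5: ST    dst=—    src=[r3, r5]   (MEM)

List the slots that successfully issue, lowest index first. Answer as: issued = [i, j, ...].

[0] MUL needs rd=2 wr=1: ok; after: ALU=3 MUL=1 MEM=1 BR=1, R=5, W=1
[1] BR needs rd=0 wr=0: ok; after: ALU=3 MUL=1 MEM=1 BR=0, R=5, W=1
[2] MUL needs rd=2 wr=1: ok; after: ALU=3 MUL=0 MEM=1 BR=0, R=3, W=0
[3] ALU needs rd=2 wr=1: WR_PORT; after: ALU=3 MUL=0 MEM=1 BR=0, R=3, W=0
[4] MUL needs rd=2 wr=1: FU; after: ALU=3 MUL=0 MEM=1 BR=0, R=3, W=0
[5] MEM needs rd=2 wr=0: ok; after: ALU=3 MUL=0 MEM=0 BR=0, R=1, W=0

issued = [0, 1, 2, 5]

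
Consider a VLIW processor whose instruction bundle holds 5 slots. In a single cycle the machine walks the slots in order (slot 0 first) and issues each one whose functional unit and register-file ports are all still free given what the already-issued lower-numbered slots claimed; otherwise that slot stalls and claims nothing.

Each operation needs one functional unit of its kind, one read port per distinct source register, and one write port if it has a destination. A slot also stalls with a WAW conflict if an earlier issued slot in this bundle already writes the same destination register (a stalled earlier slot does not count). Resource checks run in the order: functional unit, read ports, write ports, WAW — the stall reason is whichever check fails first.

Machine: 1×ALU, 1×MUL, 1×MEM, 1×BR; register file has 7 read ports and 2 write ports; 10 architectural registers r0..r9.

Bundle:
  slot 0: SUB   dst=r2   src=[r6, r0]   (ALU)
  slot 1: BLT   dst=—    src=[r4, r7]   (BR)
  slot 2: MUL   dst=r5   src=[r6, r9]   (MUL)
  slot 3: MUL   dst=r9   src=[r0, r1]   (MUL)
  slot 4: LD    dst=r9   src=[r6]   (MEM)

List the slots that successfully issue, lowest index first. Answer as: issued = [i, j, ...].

  0. ALU→r2 ⇒ go  {0A/1Mu/1Ld/1B | 5r 1w}
  1. BR ⇒ go  {0A/1Mu/1Ld/0B | 3r 1w}
  2. MUL→r5 ⇒ go  {0A/0Mu/1Ld/0B | 1r 0w}
  3. MUL→r9 ⇒ no(FU)  {0A/0Mu/1Ld/0B | 1r 0w}
  4. MEM→r9 ⇒ no(WR_PORT)  {0A/0Mu/1Ld/0B | 1r 0w}

issued = [0, 1, 2]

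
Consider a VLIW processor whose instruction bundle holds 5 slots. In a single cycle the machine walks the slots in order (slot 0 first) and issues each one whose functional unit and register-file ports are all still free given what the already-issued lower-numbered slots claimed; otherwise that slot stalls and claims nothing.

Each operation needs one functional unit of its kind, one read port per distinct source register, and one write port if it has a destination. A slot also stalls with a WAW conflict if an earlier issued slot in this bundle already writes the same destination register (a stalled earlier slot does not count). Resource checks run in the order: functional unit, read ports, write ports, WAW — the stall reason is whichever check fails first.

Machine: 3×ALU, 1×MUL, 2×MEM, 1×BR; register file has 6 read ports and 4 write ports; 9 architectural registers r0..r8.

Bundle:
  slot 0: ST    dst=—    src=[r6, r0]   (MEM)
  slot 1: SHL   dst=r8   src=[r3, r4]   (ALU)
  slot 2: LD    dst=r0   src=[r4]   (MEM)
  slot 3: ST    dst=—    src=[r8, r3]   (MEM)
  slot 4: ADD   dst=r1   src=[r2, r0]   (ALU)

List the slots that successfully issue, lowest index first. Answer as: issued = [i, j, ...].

#0 MEM src=r6,r0 dispatched  <A:3 Mu:1 Ld:1 B:1 rd:4 wr:4>
#1 ALU src=r3,r4 dispatched  <A:2 Mu:1 Ld:1 B:1 rd:2 wr:3>
#2 MEM src=r4 dispatched  <A:2 Mu:1 Ld:0 B:1 rd:1 wr:2>
#3 MEM src=r8,r3 held:FU  <A:2 Mu:1 Ld:0 B:1 rd:1 wr:2>
#4 ALU src=r2,r0 held:RD_PORT  <A:2 Mu:1 Ld:0 B:1 rd:1 wr:2>

issued = [0, 1, 2]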